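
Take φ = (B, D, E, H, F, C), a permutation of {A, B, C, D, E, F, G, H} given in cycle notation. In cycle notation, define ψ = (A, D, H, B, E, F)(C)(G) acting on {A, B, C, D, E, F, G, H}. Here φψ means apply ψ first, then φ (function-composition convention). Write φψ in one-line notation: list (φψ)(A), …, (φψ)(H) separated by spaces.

For each element, apply ψ then φ: A → D → E; B → E → H; C → C → B; D → H → F; E → F → C; F → A → A; G → G → G; H → B → D.
So φψ in one-line form is E H B F C A G D.

E H B F C A G D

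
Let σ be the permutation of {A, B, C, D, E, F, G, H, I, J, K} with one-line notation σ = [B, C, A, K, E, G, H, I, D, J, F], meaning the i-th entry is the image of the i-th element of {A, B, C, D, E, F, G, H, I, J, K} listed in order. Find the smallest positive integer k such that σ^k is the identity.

6

Decomposing into disjoint cycles gives cycle lengths 6, 3, 1, 1.
The order is lcm(6, 3) = 6.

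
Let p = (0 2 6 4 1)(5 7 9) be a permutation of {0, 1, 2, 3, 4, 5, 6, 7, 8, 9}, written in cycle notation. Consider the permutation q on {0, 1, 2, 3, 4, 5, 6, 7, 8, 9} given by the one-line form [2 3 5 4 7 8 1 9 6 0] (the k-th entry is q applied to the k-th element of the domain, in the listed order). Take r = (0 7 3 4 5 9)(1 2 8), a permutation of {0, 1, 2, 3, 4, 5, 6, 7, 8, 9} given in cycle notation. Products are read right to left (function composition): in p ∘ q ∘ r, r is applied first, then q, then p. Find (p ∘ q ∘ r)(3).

9

(p ∘ q ∘ r)(3) = p(q(r(3))). r(3) = 4, then q(4) = 7, then p(7) = 9, so the result is 9.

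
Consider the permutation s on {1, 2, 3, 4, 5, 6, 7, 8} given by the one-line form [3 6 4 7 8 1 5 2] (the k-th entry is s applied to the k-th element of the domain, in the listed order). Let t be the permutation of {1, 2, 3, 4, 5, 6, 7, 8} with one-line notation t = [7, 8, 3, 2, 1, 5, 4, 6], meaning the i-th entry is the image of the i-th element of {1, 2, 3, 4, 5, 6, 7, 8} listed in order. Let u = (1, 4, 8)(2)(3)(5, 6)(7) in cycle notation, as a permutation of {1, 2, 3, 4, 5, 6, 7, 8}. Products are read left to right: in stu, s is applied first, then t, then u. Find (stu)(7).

4

Apply the permutations in order: s(7) = 5, then t(5) = 1, then u(1) = 4. So (stu)(7) = 4.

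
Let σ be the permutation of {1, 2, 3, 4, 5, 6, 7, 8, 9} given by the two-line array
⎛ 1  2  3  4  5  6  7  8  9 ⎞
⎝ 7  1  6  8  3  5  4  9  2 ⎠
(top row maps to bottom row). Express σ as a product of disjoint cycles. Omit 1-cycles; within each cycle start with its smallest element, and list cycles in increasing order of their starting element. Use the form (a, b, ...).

(1, 7, 4, 8, 9, 2)(3, 6, 5)

From 1: 1 → 7 → 4 → 8 → 9 → 2 → 1, closing the cycle (1, 7, 4, 8, 9, 2).
Repeating from the next unused element and collecting all non-trivial cycles gives (1, 7, 4, 8, 9, 2)(3, 6, 5).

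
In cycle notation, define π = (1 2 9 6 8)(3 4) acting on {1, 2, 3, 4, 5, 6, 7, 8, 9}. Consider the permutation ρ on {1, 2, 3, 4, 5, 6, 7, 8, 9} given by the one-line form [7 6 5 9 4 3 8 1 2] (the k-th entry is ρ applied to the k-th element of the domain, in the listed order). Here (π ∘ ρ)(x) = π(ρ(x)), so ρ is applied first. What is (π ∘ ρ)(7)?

First apply ρ: ρ(7) = 8, then π(8) = 1. Thus (π ∘ ρ)(7) = 1.

1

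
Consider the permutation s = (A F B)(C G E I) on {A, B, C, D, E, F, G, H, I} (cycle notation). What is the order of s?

The cycle type of s is (4, 3, 1, 1).
The order of s is the least common multiple of its cycle lengths: lcm(4, 3) = 12.

12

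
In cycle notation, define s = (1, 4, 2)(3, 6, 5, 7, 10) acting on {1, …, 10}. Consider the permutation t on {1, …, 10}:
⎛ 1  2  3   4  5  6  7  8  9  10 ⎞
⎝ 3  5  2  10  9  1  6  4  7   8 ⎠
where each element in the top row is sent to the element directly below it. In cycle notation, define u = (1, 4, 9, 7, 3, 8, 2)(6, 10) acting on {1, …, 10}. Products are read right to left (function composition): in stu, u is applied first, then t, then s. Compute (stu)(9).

(stu)(9) = s(t(u(9))). u(9) = 7, then t(7) = 6, then s(6) = 5, so the result is 5.

5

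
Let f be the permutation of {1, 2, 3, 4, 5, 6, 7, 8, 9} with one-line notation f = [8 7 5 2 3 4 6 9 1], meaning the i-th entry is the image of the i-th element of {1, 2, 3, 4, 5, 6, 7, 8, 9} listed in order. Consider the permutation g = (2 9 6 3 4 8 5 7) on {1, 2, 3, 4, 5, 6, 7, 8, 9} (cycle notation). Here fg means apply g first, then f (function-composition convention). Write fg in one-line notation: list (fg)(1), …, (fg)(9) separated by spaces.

8 1 2 9 6 5 7 3 4

Chase each element through g then f: 1 → 1 → 8; 2 → 9 → 1; 3 → 4 → 2; 4 → 8 → 9; 5 → 7 → 6; 6 → 3 → 5; 7 → 2 → 7; 8 → 5 → 3; 9 → 6 → 4.
So fg in one-line form is 8 1 2 9 6 5 7 3 4.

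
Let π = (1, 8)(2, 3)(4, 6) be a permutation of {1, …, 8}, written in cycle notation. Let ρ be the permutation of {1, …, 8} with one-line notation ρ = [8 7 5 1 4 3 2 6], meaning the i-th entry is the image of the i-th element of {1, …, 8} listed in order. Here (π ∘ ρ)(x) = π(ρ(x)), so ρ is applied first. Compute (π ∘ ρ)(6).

First apply ρ: ρ(6) = 3, then π(3) = 2. Thus (π ∘ ρ)(6) = 2.

2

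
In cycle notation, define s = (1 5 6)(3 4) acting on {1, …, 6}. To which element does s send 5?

6

5 appears in (1 5 6); the next entry (wrapping around) is 6.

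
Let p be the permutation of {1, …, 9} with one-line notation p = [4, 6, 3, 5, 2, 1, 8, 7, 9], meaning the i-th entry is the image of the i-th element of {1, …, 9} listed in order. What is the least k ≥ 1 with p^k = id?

Writing p as disjoint cycles, the cycle lengths are 5, 2, 1, 1.
The order is lcm(5, 2) = 10.

10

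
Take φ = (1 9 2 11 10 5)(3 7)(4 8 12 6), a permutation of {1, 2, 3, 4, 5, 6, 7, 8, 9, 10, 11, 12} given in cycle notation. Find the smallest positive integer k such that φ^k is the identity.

The disjoint cycles have lengths 6, 4, 2.
The order of φ is the least common multiple of its cycle lengths: lcm(6, 4, 2) = 12.

12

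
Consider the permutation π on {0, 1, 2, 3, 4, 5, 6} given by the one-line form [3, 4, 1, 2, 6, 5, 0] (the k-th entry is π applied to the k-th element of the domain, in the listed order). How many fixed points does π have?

1

The fixed points (elements with π(x) = x) are {5}, so there is 1.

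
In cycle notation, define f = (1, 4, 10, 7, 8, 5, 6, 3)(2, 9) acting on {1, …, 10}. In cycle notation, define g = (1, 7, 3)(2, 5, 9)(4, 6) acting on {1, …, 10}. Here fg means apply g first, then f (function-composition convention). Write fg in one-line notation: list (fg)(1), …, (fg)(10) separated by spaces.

8 6 4 3 2 10 1 5 9 7

Chase each element through g then f: 1 → 7 → 8; 2 → 5 → 6; 3 → 1 → 4; 4 → 6 → 3; 5 → 9 → 2; 6 → 4 → 10; 7 → 3 → 1; 8 → 8 → 5; 9 → 2 → 9; 10 → 10 → 7.
So fg in one-line form is 8 6 4 3 2 10 1 5 9 7.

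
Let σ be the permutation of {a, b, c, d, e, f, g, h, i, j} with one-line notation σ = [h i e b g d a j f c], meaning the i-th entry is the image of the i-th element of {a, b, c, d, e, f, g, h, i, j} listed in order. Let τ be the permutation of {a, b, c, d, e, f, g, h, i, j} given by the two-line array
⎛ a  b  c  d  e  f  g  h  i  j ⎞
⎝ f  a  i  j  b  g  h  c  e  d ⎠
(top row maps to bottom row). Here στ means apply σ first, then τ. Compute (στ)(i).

First apply σ: σ(i) = f, then τ(f) = g. Thus (στ)(i) = g.

g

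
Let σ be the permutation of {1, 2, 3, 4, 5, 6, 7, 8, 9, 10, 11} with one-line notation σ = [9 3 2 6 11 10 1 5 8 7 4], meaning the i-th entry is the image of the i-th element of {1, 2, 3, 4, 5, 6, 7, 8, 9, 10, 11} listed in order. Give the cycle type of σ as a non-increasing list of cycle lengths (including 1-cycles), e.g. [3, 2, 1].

The disjoint cycles are (1 9 8 5 11 4 6 10 7)(2 3), with lengths 9, 2 in non-increasing order.

[9, 2]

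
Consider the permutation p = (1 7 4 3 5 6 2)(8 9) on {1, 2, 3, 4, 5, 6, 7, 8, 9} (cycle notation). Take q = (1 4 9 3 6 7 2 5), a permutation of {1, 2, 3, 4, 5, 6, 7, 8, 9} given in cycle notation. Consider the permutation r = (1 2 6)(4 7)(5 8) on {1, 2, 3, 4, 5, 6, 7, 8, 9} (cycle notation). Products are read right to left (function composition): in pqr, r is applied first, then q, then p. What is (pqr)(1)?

6

Chase 1: r(1) = 2; q(2) = 5; p(5) = 6. Hence (pqr)(1) = 6.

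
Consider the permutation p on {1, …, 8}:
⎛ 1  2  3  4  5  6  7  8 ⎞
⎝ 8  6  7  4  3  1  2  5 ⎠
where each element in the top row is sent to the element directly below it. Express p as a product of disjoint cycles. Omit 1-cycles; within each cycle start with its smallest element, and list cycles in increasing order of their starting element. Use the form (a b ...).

From 1: 1 → 8 → 5 → 3 → 7 → 2 → 6 → 1, closing the cycle (1 8 5 3 7 2 6).
Continuing from each remaining unvisited element yields (1 8 5 3 7 2 6).

(1 8 5 3 7 2 6)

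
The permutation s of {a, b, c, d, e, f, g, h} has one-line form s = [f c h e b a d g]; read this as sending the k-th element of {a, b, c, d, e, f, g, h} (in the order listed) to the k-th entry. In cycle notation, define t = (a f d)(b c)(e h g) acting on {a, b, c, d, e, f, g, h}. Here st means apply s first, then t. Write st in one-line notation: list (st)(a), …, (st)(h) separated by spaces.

d b g h c f a e

(st)(x) = t(s(x)). Computing each image: t(s(a)) = t(f) = d, t(s(b)) = t(c) = b, t(s(c)) = t(h) = g, t(s(d)) = t(e) = h, t(s(e)) = t(b) = c, t(s(f)) = t(a) = f, t(s(g)) = t(d) = a, t(s(h)) = t(g) = e.
Hence st = [d b g h c f a e].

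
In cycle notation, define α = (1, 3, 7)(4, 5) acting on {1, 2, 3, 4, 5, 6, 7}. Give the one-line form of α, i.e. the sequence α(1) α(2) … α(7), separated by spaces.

3 2 7 5 4 6 1

Reading each image from the cycles: 1↦3, 2↦2, 3↦7, 4↦5, 5↦4, 6↦6, 7↦1.
Listing these in domain order gives 3 2 7 5 4 6 1.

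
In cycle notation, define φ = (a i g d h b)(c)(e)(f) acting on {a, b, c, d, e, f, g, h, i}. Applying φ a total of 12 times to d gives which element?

d

d lies in the 6-cycle (a i g d h b).
On a 6-cycle, φ^6 is the identity, so φ^12 = φ^0 there (12 ≡ 0 mod 6).
So φ^12(d) = d.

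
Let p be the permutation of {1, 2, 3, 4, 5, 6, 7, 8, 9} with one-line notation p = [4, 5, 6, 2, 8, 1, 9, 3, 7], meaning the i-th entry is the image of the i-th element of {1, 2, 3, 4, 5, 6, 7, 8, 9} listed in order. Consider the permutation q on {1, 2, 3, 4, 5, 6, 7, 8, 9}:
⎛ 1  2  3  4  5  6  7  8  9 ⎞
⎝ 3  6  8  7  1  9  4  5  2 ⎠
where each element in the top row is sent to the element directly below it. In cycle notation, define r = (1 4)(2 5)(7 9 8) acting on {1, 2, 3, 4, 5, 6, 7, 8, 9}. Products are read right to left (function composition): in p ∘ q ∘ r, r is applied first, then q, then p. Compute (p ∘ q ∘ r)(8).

2

Apply the permutations in order: r(8) = 7, then q(7) = 4, then p(4) = 2. So (p ∘ q ∘ r)(8) = 2.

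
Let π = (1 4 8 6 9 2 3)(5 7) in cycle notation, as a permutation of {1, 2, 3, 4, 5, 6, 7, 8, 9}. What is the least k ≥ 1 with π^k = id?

The cycle type of π is (7, 2).
The order of π is the least common multiple of its cycle lengths: lcm(7, 2) = 14.

14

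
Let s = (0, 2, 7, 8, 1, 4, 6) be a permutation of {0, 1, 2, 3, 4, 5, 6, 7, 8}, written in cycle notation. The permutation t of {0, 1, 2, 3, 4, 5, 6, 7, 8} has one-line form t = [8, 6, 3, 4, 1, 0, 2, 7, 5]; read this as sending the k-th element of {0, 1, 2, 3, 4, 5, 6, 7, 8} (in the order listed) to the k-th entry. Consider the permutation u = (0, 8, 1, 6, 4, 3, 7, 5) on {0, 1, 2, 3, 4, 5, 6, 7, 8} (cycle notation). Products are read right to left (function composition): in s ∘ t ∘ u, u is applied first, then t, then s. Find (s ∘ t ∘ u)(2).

3

(s ∘ t ∘ u)(2) = s(t(u(2))). u(2) = 2, then t(2) = 3, then s(3) = 3, so the result is 3.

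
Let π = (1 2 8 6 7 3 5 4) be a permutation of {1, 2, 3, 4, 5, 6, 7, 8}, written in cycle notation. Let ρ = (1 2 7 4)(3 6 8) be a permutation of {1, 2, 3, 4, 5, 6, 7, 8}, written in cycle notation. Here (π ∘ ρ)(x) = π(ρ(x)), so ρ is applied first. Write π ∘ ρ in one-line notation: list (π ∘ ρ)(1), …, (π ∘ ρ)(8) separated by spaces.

(π ∘ ρ)(x) = π(ρ(x)). Computing each image: π(ρ(1)) = π(2) = 8, π(ρ(2)) = π(7) = 3, π(ρ(3)) = π(6) = 7, π(ρ(4)) = π(1) = 2, π(ρ(5)) = π(5) = 4, π(ρ(6)) = π(8) = 6, π(ρ(7)) = π(4) = 1, π(ρ(8)) = π(3) = 5.
Hence π ∘ ρ = [8 3 7 2 4 6 1 5].

8 3 7 2 4 6 1 5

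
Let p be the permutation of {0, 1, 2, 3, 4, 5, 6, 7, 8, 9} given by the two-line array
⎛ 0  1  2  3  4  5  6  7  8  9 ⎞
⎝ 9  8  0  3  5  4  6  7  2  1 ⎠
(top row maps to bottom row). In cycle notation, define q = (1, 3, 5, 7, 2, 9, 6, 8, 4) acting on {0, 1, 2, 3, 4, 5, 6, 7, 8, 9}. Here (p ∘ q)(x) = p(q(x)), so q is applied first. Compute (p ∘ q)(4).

8

q(4) = 1, then p(1) = 8; composing gives (p ∘ q)(4) = 8.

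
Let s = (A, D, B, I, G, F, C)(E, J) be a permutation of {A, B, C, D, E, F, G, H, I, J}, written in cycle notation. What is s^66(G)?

A

G lies in the 7-cycle (A, D, B, I, G, F, C).
Since the cycle has length 7, s^66 acts on it the same as s^3 (66 mod 7 = 3).
Advancing 3 steps from G: G → F → C → A.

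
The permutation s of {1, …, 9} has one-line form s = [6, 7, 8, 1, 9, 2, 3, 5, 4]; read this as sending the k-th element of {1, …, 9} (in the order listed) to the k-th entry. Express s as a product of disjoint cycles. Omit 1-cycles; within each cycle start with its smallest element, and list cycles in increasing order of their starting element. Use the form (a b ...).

Start at 1 and follow images: 1 → 6 → 2 → 7 → 3 → 8 → 5 → 9 → 4 → 1, giving the cycle (1 6 2 7 3 8 5 9 4).
Repeating from the next unused element and collecting all non-trivial cycles gives (1 6 2 7 3 8 5 9 4).

(1 6 2 7 3 8 5 9 4)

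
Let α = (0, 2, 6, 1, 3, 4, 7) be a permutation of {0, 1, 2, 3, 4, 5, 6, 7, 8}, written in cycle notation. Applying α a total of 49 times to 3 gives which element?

3

3 lies in the 7-cycle (0, 2, 6, 1, 3, 4, 7).
On a 7-cycle, α^7 is the identity, so α^49 = α^0 there (49 ≡ 0 mod 7).
So α^49(3) = 3.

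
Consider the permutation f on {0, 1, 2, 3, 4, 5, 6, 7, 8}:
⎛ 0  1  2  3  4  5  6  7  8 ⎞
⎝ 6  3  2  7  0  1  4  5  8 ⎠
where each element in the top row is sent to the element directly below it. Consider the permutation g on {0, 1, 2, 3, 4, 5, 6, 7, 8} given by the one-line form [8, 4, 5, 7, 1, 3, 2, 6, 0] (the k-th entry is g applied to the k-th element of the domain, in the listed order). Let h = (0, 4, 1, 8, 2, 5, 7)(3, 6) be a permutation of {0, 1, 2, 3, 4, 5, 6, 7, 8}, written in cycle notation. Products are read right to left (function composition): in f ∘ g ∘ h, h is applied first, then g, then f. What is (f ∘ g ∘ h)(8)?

1

(f ∘ g ∘ h)(8) = f(g(h(8))). h(8) = 2, then g(2) = 5, then f(5) = 1, so the result is 1.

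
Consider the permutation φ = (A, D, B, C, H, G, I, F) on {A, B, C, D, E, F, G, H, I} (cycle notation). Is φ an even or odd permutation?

The cycle lengths are 8, 1.
A cycle is odd iff its length is even; φ has 1 even-length cycle, so sgn(φ) = (−1)^1 and φ is odd.

odd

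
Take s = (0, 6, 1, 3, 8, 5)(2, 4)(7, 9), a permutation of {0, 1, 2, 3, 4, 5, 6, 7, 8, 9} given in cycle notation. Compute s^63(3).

3 lies in the 6-cycle (0, 6, 1, 3, 8, 5).
On a 6-cycle, s^6 is the identity, so s^63 = s^3 there (63 ≡ 3 mod 6).
Advancing 3 steps from 3: 3 → 8 → 5 → 0.

0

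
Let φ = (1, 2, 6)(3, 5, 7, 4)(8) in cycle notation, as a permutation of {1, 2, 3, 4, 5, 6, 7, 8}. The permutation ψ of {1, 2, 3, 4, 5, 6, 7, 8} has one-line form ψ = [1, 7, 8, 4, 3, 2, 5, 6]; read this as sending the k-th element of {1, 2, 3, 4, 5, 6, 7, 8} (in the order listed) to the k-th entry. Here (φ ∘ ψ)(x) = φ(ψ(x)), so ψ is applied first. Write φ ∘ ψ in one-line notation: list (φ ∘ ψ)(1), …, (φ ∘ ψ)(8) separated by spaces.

2 4 8 3 5 6 7 1

For each element, apply ψ then φ: 1 → 1 → 2; 2 → 7 → 4; 3 → 8 → 8; 4 → 4 → 3; 5 → 3 → 5; 6 → 2 → 6; 7 → 5 → 7; 8 → 6 → 1.
So φ ∘ ψ in one-line form is 2 4 8 3 5 6 7 1.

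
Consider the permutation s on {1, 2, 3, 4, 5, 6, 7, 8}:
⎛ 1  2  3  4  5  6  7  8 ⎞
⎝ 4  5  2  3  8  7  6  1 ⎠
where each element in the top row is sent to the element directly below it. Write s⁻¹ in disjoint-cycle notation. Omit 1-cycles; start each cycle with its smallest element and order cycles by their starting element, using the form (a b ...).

The cycle decomposition of s is (1 4 3 2 5 8)(6 7).
Reversing each cycle (and rotating so the smallest element leads) gives s⁻¹ = (1 8 5 2 3 4)(6 7).

(1 8 5 2 3 4)(6 7)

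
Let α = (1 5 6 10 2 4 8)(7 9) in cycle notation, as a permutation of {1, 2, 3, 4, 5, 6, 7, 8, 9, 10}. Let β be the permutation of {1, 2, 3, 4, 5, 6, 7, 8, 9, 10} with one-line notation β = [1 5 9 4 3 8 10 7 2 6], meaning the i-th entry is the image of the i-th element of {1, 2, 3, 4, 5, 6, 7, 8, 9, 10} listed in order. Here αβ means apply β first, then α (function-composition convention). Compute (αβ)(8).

9

β(8) = 7, then α(7) = 9; composing gives (αβ)(8) = 9.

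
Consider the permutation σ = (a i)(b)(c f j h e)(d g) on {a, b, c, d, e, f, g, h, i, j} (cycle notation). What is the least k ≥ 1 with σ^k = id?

10

The cycle type of σ is (5, 2, 2, 1).
The order of σ is the least common multiple of its cycle lengths: lcm(5, 2, 2) = 10.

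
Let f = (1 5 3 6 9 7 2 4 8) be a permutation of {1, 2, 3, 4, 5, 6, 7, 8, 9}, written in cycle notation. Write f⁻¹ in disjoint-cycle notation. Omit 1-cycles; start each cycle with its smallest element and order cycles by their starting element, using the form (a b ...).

If f sends a → b within a cycle, f⁻¹ sends b → a; equivalently, reverse each cycle.
After reversing and putting each cycle's least element first, f⁻¹ = (1 8 4 2 7 9 6 3 5).

(1 8 4 2 7 9 6 3 5)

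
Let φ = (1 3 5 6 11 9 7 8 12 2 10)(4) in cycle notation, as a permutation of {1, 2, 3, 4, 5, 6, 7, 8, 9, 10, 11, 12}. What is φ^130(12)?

12 lies in the 11-cycle (1 3 5 6 11 9 7 8 12 2 10).
On an 11-cycle, φ^11 is the identity, so φ^130 = φ^9 there (130 ≡ 9 mod 11).
Advancing 9 steps from 12: 12 → 2 → 10 → 1 → 3 → 5 → 6 → 11 → 9 → 7.

7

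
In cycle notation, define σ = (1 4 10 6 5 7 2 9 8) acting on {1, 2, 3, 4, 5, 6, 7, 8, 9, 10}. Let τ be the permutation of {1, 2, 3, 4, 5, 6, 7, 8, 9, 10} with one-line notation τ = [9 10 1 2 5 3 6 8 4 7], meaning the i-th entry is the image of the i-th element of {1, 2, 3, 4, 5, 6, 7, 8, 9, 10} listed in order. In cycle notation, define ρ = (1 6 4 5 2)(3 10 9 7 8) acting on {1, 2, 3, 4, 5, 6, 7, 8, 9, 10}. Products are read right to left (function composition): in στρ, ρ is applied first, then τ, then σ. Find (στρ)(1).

Apply the permutations in order: ρ(1) = 6, then τ(6) = 3, then σ(3) = 3. So (στρ)(1) = 3.

3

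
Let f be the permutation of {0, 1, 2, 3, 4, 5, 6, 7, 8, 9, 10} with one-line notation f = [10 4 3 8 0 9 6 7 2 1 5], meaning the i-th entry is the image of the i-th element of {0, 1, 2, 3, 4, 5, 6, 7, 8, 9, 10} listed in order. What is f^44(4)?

Tracing 4 → 0 → … returns to 4 after 6 steps, so 4 lies in a 6-cycle (0, 10, 5, 9, 1, 4).
Powers repeat with period 6 on this cycle, and 44 mod 6 = 2, so f^44(4) = f^2(4).
Stepping 2 places around the cycle: 4 → 0 → 10.

10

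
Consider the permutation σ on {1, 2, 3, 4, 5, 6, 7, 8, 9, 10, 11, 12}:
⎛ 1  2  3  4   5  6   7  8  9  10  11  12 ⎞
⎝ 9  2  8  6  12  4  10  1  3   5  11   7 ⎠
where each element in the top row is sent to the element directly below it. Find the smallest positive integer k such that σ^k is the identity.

Decomposing into disjoint cycles gives cycle lengths 4, 4, 2, 1, 1.
Since disjoint cycles commute, ord(σ) = lcm(4, 4, 2) = 4.

4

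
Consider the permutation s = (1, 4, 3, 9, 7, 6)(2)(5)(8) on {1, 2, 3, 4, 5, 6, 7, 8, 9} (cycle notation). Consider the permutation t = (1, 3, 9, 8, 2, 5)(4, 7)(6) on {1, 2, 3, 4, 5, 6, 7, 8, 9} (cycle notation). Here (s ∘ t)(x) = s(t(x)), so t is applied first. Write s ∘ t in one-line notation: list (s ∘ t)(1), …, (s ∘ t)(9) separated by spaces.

(s ∘ t)(x) = s(t(x)). Computing each image: s(t(1)) = s(3) = 9, s(t(2)) = s(5) = 5, s(t(3)) = s(9) = 7, s(t(4)) = s(7) = 6, s(t(5)) = s(1) = 4, s(t(6)) = s(6) = 1, s(t(7)) = s(4) = 3, s(t(8)) = s(2) = 2, s(t(9)) = s(8) = 8.
Hence s ∘ t = [9 5 7 6 4 1 3 2 8].

9 5 7 6 4 1 3 2 8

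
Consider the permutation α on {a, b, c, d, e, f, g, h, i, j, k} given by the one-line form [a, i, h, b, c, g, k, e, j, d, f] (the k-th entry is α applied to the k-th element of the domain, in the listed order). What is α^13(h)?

Tracing h → e → … returns to h after 3 steps, so h lies in a 3-cycle (c, h, e).
Powers repeat with period 3 on this cycle, and 13 mod 3 = 1, so α^13(h) = α^1(h).
Stepping 1 place around the cycle: h → e.

e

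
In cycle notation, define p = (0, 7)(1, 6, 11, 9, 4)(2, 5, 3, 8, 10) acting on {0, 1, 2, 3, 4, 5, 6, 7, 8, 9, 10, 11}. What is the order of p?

10

The disjoint cycles have lengths 5, 5, 2.
The order of p is the least common multiple of its cycle lengths: lcm(5, 5, 2) = 10.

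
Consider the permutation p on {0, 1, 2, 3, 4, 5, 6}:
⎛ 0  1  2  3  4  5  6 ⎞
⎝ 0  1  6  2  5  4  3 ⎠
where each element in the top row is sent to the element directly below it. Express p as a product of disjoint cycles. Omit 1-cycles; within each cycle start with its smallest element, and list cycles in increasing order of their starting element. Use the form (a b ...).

(2 6 3)(4 5)

Start at 2 and follow images: 2 → 6 → 3 → 2, giving the cycle (2 6 3).
Repeating from the next unused element and collecting all non-trivial cycles gives (2 6 3)(4 5).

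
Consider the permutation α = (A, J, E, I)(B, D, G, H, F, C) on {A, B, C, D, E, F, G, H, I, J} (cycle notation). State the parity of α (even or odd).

The cycle lengths are 6, 4.
A cycle is odd iff its length is even; α has 2 even-length cycles, so sgn(α) = (−1)^2 and α is even.

even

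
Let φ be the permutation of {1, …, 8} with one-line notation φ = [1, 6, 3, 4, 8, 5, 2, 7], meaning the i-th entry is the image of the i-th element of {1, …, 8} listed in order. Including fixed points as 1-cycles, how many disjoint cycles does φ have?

4

The cycle decomposition is (1)(2 6 5 8 7)(3)(4), which has 4 cycles (counting 1-cycles).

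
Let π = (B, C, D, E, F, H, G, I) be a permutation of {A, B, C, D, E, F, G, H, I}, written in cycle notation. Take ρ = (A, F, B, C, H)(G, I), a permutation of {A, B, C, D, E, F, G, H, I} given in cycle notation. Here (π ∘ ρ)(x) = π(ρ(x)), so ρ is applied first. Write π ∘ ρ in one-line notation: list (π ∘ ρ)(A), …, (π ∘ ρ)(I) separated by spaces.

(π ∘ ρ)(x) = π(ρ(x)). Computing each image: π(ρ(A)) = π(F) = H, π(ρ(B)) = π(C) = D, π(ρ(C)) = π(H) = G, π(ρ(D)) = π(D) = E, π(ρ(E)) = π(E) = F, π(ρ(F)) = π(B) = C, π(ρ(G)) = π(I) = B, π(ρ(H)) = π(A) = A, π(ρ(I)) = π(G) = I.
Hence π ∘ ρ = [H D G E F C B A I].

H D G E F C B A I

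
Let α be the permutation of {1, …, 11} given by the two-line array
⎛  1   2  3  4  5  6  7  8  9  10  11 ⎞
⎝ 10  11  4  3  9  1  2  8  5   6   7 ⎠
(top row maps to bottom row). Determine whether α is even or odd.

In disjoint-cycle form the cycle lengths are 3, 3, 2, 2, 1.
A cycle is odd iff its length is even; α has 2 even-length cycles, so sgn(α) = (−1)^2 and α is even.

even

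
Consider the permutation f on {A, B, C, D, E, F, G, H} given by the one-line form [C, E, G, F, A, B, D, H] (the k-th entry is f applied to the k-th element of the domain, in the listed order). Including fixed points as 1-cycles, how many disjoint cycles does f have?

2

The cycle decomposition is (A, C, G, D, F, B, E)(H), which has 2 cycles (counting 1-cycles).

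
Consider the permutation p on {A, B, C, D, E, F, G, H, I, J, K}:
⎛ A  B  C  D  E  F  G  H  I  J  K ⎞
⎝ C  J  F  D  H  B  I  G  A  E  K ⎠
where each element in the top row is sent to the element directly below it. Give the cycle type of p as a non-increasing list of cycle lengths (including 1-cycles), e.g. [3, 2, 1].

The disjoint cycles are (A C F B J E H G I)(D)(K), with lengths 9, 1, 1 in non-increasing order.

[9, 1, 1]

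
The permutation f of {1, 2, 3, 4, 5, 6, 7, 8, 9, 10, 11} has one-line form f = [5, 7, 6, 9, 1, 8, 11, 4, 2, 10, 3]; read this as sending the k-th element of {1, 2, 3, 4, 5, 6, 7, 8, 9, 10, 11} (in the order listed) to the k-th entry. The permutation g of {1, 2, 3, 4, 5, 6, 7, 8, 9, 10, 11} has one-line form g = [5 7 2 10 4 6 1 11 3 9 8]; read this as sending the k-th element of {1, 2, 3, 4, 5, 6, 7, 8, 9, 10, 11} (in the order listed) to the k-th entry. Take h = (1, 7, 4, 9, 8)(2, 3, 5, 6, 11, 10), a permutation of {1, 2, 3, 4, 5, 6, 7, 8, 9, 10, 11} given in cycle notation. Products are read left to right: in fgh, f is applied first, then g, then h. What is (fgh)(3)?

11

Apply the permutations in order: f(3) = 6, then g(6) = 6, then h(6) = 11. So (fgh)(3) = 11.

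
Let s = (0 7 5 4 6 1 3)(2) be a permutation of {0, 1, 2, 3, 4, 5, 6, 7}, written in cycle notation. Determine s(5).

In the cycle (0 7 5 4 6 1 3), 5 is followed by 4, so s(5) = 4.

4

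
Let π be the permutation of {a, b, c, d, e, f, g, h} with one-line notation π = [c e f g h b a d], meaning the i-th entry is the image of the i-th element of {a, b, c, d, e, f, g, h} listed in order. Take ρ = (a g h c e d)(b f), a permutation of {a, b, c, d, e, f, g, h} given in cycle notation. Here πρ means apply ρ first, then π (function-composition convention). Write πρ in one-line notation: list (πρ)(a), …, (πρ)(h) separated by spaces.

a b h c g e d f

For each element, apply ρ then π: a → g → a; b → f → b; c → e → h; d → a → c; e → d → g; f → b → e; g → h → d; h → c → f.
Collecting the images, πρ = [a b h c g e d f].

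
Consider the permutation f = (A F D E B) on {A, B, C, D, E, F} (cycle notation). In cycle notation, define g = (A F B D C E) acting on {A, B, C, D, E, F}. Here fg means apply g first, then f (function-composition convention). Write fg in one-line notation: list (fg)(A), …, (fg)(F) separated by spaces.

(fg)(x) = f(g(x)). Computing each image: f(g(A)) = f(F) = D, f(g(B)) = f(D) = E, f(g(C)) = f(E) = B, f(g(D)) = f(C) = C, f(g(E)) = f(A) = F, f(g(F)) = f(B) = A.
Hence fg = [D E B C F A].

D E B C F A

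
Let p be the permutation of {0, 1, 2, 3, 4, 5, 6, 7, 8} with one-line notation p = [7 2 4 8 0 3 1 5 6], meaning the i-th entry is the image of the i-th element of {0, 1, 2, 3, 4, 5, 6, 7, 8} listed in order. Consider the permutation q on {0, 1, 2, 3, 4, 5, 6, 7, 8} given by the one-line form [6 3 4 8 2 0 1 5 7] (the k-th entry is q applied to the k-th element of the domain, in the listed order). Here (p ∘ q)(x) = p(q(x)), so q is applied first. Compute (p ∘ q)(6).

2

q(6) = 1, then p(1) = 2; composing gives (p ∘ q)(6) = 2.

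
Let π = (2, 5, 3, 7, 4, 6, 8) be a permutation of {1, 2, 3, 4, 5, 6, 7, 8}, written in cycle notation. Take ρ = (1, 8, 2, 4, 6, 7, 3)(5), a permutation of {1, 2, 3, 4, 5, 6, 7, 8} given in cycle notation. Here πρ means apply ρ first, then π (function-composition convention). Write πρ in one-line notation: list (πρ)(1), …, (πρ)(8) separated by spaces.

For each element, apply ρ then π: 1 → 8 → 2; 2 → 4 → 6; 3 → 1 → 1; 4 → 6 → 8; 5 → 5 → 3; 6 → 7 → 4; 7 → 3 → 7; 8 → 2 → 5.
Collecting the images, πρ = [2 6 1 8 3 4 7 5].

2 6 1 8 3 4 7 5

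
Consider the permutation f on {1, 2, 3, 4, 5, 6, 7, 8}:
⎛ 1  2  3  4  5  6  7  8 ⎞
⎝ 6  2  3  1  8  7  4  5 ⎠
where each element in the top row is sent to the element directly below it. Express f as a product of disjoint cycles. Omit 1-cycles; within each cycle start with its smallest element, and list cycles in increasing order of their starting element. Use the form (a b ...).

(1 6 7 4)(5 8)

Start at 1 and follow images: 1 → 6 → 7 → 4 → 1, giving the cycle (1 6 7 4).
Repeating from the next unused element and collecting all non-trivial cycles gives (1 6 7 4)(5 8).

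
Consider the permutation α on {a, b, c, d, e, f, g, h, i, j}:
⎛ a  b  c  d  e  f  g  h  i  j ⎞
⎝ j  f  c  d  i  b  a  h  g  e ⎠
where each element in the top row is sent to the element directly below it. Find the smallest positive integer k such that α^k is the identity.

10

Writing α as disjoint cycles, the cycle lengths are 5, 2, 1, 1, 1.
Since disjoint cycles commute, ord(α) = lcm(5, 2) = 10.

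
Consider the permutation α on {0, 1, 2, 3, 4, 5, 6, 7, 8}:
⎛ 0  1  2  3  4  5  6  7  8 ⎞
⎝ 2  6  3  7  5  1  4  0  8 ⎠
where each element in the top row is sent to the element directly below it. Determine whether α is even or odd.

In disjoint-cycle form the cycle lengths are 4, 4, 1.
A cycle of length ℓ contributes ℓ−1 transpositions, so α is a product of 3 + 3 = 6 transpositions — even.

even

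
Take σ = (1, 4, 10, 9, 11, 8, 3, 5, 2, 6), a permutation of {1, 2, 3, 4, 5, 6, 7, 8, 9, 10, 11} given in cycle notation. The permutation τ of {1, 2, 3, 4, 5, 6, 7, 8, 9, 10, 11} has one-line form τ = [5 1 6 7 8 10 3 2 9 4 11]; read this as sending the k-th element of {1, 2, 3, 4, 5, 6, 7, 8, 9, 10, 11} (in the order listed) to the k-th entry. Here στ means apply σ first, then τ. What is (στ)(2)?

10

σ(2) = 6, then τ(6) = 10; composing gives (στ)(2) = 10.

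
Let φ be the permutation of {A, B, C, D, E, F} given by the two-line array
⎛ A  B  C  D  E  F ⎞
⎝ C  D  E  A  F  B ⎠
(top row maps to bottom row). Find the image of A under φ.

The entry below A in the array is C, so φ(A) = C.

C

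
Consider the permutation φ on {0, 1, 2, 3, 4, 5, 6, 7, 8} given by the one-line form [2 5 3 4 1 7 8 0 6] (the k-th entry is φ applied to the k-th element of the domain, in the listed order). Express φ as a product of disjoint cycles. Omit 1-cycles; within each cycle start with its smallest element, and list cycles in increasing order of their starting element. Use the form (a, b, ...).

From 0: 0 → 2 → 3 → 4 → 1 → 5 → 7 → 0, closing the cycle (0, 2, 3, 4, 1, 5, 7).
Continuing from each remaining unvisited element yields (0, 2, 3, 4, 1, 5, 7)(6, 8).

(0, 2, 3, 4, 1, 5, 7)(6, 8)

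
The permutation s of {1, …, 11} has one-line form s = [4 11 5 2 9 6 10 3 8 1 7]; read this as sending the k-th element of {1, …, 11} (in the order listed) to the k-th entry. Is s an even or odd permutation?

In disjoint-cycle form the cycle lengths are 6, 4, 1.
A cycle is odd iff its length is even; s has 2 even-length cycles, so sgn(s) = (−1)^2 and s is even.

even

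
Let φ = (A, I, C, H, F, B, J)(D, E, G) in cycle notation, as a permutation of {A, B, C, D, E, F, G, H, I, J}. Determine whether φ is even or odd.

The cycle lengths are 7, 3.
A cycle of length ℓ contributes ℓ−1 transpositions, so φ is a product of 6 + 2 = 8 transpositions — even.

even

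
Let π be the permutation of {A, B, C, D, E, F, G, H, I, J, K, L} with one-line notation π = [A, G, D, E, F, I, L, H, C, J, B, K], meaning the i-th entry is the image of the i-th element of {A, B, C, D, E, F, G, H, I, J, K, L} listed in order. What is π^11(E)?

F

Tracing E → F → … returns to E after 5 steps, so E lies in a 5-cycle (C, D, E, F, I).
On a 5-cycle, π^5 is the identity, so π^11 = π^1 there (11 ≡ 1 mod 5).
Advancing 1 step from E: E → F.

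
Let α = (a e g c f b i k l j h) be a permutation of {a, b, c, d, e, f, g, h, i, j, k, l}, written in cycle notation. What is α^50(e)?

e lies in the 11-cycle (a e g c f b i k l j h).
On an 11-cycle, α^11 is the identity, so α^50 = α^6 there (50 ≡ 6 mod 11).
Stepping 6 places around the cycle: e → g → c → f → b → i → k.

k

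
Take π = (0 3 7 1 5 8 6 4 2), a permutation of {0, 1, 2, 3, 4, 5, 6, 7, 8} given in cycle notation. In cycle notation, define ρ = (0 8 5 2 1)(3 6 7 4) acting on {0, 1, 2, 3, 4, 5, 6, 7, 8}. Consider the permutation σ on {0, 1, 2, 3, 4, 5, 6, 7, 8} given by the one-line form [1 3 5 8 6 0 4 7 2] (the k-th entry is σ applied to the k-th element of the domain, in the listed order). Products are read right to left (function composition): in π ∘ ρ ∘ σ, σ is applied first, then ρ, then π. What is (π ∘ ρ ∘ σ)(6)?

7

Chase 6: σ(6) = 4; ρ(4) = 3; π(3) = 7. Hence (π ∘ ρ ∘ σ)(6) = 7.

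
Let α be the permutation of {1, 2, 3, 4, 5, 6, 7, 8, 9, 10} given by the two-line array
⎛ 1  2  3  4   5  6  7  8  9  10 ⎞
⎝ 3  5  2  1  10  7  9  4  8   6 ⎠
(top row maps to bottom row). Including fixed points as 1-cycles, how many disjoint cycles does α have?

1

The cycle decomposition is (1, 3, 2, 5, 10, 6, 7, 9, 8, 4), which has 1 cycle (counting 1-cycles).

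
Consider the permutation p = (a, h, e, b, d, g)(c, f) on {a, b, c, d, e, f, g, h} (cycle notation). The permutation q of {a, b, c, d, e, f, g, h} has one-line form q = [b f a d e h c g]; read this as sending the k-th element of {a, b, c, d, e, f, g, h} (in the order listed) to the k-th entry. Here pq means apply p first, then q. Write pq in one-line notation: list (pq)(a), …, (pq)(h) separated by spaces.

(pq)(x) = q(p(x)). Computing each image: q(p(a)) = q(h) = g, q(p(b)) = q(d) = d, q(p(c)) = q(f) = h, q(p(d)) = q(g) = c, q(p(e)) = q(b) = f, q(p(f)) = q(c) = a, q(p(g)) = q(a) = b, q(p(h)) = q(e) = e.
Hence pq = [g d h c f a b e].

g d h c f a b e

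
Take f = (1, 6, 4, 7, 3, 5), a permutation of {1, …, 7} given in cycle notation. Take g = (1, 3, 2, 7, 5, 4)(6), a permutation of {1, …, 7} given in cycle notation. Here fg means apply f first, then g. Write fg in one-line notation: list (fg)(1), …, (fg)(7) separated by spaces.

For each element, apply f then g: 1 → 6 → 6; 2 → 2 → 7; 3 → 5 → 4; 4 → 7 → 5; 5 → 1 → 3; 6 → 4 → 1; 7 → 3 → 2.
Collecting the images, fg = [6 7 4 5 3 1 2].

6 7 4 5 3 1 2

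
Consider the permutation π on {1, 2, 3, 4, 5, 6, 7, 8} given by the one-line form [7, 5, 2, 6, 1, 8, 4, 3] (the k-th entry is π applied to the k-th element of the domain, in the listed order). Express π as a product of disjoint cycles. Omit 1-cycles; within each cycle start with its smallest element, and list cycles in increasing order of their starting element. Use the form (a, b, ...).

(1, 7, 4, 6, 8, 3, 2, 5)

From 1: 1 → 7 → 4 → 6 → 8 → 3 → 2 → 5 → 1, closing the cycle (1, 7, 4, 6, 8, 3, 2, 5).
Continuing from each remaining unvisited element yields (1, 7, 4, 6, 8, 3, 2, 5).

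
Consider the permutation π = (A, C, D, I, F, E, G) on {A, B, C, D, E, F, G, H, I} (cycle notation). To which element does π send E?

E appears in (A, C, D, I, F, E, G); the next entry (wrapping around) is G.

G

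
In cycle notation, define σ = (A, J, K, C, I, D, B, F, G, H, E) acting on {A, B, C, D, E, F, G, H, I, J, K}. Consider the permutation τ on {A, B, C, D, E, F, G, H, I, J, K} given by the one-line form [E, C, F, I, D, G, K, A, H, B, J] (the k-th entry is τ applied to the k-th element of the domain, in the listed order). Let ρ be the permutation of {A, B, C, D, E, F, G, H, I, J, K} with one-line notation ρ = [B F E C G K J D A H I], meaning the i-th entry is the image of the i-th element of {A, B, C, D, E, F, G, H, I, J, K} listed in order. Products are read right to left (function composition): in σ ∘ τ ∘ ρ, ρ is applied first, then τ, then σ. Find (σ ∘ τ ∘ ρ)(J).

J

(σ ∘ τ ∘ ρ)(J) = σ(τ(ρ(J))). ρ(J) = H, then τ(H) = A, then σ(A) = J, so the result is J.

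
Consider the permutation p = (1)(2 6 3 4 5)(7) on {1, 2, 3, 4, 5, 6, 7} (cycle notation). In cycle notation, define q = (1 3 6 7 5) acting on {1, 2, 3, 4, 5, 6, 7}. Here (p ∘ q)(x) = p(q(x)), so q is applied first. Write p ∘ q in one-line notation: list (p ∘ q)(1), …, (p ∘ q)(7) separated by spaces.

4 6 3 5 1 7 2

(p ∘ q)(x) = p(q(x)). Computing each image: p(q(1)) = p(3) = 4, p(q(2)) = p(2) = 6, p(q(3)) = p(6) = 3, p(q(4)) = p(4) = 5, p(q(5)) = p(1) = 1, p(q(6)) = p(7) = 7, p(q(7)) = p(5) = 2.
Hence p ∘ q = [4 6 3 5 1 7 2].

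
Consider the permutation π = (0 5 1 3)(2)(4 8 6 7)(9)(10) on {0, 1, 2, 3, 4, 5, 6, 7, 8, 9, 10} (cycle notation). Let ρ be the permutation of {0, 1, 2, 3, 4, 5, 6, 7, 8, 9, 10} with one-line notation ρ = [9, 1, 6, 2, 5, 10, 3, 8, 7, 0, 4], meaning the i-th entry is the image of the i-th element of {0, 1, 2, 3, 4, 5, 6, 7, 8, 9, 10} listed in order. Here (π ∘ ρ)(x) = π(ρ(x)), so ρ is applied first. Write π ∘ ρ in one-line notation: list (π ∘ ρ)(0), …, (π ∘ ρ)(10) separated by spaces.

9 3 7 2 1 10 0 6 4 5 8

Chase each element through ρ then π: 0 → 9 → 9; 1 → 1 → 3; 2 → 6 → 7; 3 → 2 → 2; 4 → 5 → 1; 5 → 10 → 10; 6 → 3 → 0; 7 → 8 → 6; 8 → 7 → 4; 9 → 0 → 5; 10 → 4 → 8.
Collecting the images, π ∘ ρ = [9 3 7 2 1 10 0 6 4 5 8].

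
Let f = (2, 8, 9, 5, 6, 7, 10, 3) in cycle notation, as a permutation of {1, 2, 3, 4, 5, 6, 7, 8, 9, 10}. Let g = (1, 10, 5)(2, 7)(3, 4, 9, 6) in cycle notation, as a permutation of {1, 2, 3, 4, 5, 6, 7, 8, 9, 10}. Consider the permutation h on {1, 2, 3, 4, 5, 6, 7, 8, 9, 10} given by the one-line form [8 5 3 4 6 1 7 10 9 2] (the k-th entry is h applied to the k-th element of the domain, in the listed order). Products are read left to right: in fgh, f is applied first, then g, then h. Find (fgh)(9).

Apply the permutations in order: f(9) = 5, then g(5) = 1, then h(1) = 8. So (fgh)(9) = 8.

8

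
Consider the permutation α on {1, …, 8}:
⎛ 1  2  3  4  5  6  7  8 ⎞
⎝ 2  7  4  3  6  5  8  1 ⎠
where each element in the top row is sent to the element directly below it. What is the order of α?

The disjoint-cycle form of α has cycle lengths 4, 2, 2.
The order of α is the least common multiple of its cycle lengths: lcm(4, 2, 2) = 4.

4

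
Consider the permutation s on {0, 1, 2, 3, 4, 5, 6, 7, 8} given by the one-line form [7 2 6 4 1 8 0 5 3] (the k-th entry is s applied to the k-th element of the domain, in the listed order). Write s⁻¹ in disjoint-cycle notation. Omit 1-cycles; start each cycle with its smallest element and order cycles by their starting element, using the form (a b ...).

(0 6 2 1 4 3 8 5 7)

First write s in disjoint cycles: (0 7 5 8 3 4 1 2 6).
Reversing each cycle (and rotating so the smallest element leads) gives s⁻¹ = (0 6 2 1 4 3 8 5 7).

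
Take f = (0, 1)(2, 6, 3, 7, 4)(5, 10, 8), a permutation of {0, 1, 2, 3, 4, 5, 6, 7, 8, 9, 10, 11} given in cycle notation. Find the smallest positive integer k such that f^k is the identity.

The cycle type of f is (5, 3, 2, 1, 1).
The order is lcm(5, 3, 2) = 30.

30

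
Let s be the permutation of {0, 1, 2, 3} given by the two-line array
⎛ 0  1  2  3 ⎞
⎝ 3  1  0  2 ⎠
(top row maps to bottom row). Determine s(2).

The entry below 2 in the array is 0, so s(2) = 0.

0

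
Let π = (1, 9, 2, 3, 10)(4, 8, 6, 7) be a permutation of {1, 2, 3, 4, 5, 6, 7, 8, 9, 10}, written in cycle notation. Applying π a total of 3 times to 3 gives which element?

9

3 lies in the 5-cycle (1, 9, 2, 3, 10).
Stepping 3 places around the cycle: 3 → 10 → 1 → 9.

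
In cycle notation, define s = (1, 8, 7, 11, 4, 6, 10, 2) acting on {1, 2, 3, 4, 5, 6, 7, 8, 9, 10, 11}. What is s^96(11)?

11 lies in the 8-cycle (1, 8, 7, 11, 4, 6, 10, 2).
Powers repeat with period 8 on this cycle, and 96 mod 8 = 0, so s^96(11) = s^0(11).
So s^96(11) = 11.

11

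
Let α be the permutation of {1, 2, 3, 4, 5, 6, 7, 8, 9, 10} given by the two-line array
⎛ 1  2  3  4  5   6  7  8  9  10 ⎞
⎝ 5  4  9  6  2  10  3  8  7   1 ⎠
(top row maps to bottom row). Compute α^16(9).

Tracing 9 → 7 → … returns to 9 after 3 steps, so 9 lies in a 3-cycle (3 9 7).
Since the cycle has length 3, α^16 acts on it the same as α^1 (16 mod 3 = 1).
Stepping 1 place around the cycle: 9 → 7.

7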